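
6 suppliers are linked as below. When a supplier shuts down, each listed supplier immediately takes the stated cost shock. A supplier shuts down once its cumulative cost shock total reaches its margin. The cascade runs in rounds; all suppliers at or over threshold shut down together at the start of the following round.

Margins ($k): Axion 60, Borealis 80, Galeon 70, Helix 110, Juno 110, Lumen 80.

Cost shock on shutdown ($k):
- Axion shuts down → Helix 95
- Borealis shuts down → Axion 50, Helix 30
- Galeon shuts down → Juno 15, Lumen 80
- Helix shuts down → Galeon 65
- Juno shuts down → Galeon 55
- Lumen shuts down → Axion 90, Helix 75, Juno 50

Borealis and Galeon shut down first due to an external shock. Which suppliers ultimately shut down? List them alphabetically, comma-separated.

Round 1 — Borealis, Galeon shut down (initial).
  Axion: +50 → 50 < 60
  Helix: +30 → 30 < 110
  Juno: +15 → 15 < 110
  Lumen: +80 → 80 ≥ 80
Round 2 — Lumen shuts down.
  Axion: +90 → 140 ≥ 60
  Helix: +75 → 105 < 110
  Juno: +50 → 65 < 110
Round 3 — Axion shuts down.
  Helix: +95 → 200 ≥ 110
Round 4 — Helix shuts down.
No further shutdowns.

Axion, Borealis, Galeon, Helix, Lumen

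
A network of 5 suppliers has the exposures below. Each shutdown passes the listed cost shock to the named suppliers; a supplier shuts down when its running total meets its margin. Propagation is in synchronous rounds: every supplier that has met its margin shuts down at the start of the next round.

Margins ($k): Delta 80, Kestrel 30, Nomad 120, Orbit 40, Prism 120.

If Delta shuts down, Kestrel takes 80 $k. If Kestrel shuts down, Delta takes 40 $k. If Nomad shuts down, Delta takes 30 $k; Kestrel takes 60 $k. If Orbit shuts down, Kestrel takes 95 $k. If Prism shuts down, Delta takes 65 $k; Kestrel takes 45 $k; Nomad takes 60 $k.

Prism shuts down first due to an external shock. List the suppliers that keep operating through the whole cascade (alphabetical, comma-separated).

Round 1 — Prism shuts down (initial).
  Delta: +65 → 65 < 80
  Kestrel: +45 → 45 ≥ 30
  Nomad: +60 → 60 < 120
Round 2 — Kestrel shuts down.
  Delta: +40 → 105 ≥ 80
Round 3 — Delta shuts down.
No further shutdowns.

Nomad, Orbit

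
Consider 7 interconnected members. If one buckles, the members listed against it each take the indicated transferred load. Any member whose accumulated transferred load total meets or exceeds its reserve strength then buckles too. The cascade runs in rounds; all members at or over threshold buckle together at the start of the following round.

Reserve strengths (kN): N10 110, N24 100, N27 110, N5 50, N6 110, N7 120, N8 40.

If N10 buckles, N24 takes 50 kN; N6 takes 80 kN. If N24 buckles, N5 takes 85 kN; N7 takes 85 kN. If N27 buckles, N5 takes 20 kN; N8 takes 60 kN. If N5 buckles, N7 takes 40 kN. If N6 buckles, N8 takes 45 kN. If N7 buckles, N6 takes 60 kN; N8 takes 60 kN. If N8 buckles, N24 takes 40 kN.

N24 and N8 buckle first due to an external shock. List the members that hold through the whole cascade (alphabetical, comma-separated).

N10, N27, N6

Round 1 — N24, N8 buckle (initial).
  N5: +85 → 85 ≥ 50
  N7: +85 → 85 < 120
Round 2 — N5 buckles.
  N7: +40 → 125 ≥ 120
Round 3 — N7 buckles.
  N6: +60 → 60 < 110
No further bucklings.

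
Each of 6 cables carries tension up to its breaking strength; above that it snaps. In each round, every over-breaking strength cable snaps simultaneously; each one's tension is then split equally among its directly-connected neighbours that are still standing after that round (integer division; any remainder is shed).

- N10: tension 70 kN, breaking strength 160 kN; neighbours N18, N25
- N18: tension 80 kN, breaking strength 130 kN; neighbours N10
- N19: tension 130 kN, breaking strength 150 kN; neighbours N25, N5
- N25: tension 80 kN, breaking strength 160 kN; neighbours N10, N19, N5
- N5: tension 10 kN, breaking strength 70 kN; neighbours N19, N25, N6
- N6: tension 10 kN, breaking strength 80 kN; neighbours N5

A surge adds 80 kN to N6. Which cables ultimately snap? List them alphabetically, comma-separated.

N10, N18, N19, N25, N5, N6

Round 1 — N6 at 90 > 80. N6 snaps.
  N6 sheds 90 kN to N5: 90 each.
    N5: 10+90 = 100 > 70
Round 2 — N5 snaps.
  N5 sheds 100 kN to N19, N25: 50 each.
    N19: 130+50 = 180 > 150
    N25: 80+50 = 130 ≤ 160
Round 3 — N19 snaps.
  N19 sheds 180 kN to N25: 180 each.
    N25: 130+180 = 310 > 160
Round 4 — N25 snaps.
  N25 sheds 310 kN to N10: 310 each.
    N10: 70+310 = 380 > 160
Round 5 — N10 snaps.
  N10 sheds 380 kN to N18: 380 each.
    N18: 80+380 = 460 > 130
Round 6 — N18 snaps.
  N18 sheds 460 kN: no online neighbours, lost.
No further breaks.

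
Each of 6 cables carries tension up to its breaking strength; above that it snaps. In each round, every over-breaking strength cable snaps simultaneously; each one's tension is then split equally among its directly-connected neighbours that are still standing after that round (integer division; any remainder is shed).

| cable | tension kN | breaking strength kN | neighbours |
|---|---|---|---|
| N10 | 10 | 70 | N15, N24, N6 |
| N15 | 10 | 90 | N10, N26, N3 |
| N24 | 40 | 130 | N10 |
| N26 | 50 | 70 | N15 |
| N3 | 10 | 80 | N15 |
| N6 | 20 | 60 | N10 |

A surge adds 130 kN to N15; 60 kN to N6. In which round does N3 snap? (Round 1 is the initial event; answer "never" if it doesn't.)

Round 1 — N15 at 140 > 90; N6 at 80 > 60. N15, N6 snap.
  N15 sheds 140 kN to N10, N26, N3: 46 each (2 lost).
    N10: 10+46 = 56 ≤ 70
    N26: 50+46 = 96 > 70
    N3: 10+46 = 56 ≤ 80
  N6 sheds 80 kN to N10: 80 each.
    N10: 56+80 = 136 > 70
Round 2 — N10, N26 snap.
  N10 sheds 136 kN to N24: 136 each.
    N24: 40+136 = 176 > 130
  N26 sheds 96 kN: no online neighbours, lost.
Round 3 — N24 snaps.
  N24 sheds 176 kN: no online neighbours, lost.
No further breaks.

never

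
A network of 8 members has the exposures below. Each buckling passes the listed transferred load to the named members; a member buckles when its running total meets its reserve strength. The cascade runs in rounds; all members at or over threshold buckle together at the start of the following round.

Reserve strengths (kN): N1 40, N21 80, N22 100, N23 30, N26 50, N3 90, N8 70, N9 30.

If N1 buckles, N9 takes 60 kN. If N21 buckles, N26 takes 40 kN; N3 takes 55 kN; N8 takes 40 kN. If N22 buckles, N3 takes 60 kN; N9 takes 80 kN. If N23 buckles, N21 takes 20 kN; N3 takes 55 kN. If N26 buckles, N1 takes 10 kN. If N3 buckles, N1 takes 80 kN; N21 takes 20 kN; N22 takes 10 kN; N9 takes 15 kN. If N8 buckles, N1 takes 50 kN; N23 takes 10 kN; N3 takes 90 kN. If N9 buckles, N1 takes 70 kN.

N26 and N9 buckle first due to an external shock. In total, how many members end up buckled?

Round 1 — N26, N9 buckle (initial).
  N1: +10+70 → 80 ≥ 40
Round 2 — N1 buckles.
No further bucklings.

3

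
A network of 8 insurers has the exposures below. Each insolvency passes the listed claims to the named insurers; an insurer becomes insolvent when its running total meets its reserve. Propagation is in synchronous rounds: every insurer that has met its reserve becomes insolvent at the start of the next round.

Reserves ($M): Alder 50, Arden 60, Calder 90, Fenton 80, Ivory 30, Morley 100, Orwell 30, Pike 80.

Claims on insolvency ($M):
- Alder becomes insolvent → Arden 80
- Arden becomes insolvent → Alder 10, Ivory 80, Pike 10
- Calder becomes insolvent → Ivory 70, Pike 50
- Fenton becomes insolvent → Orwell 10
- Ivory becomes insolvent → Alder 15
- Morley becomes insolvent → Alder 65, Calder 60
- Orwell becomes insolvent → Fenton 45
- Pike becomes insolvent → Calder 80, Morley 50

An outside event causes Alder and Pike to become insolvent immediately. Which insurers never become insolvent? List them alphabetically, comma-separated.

Round 1 — Alder, Pike become insolvent (initial).
  Arden: +80 → 80 ≥ 60
  Calder: +80 → 80 < 90
  Morley: +50 → 50 < 100
Round 2 — Arden becomes insolvent.
  Ivory: +80 → 80 ≥ 30
Round 3 — Ivory becomes insolvent.
No further insolvencies.

Calder, Fenton, Morley, Orwell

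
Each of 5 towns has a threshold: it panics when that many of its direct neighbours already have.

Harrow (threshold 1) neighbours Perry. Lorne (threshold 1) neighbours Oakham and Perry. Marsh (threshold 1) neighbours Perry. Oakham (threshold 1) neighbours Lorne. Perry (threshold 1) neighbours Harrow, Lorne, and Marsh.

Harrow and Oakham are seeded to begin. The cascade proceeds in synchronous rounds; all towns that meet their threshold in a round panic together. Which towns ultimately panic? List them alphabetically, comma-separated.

Harrow, Lorne, Marsh, Oakham, Perry

Round 1 — Harrow, Oakham panic (initial).
Round 2 — checking thresholds:
  Lorne: 1 of 2 neighbours ≥ 1, panics.
  Perry: 1 of 3 neighbours ≥ 1, panics.
Round 3 — checking thresholds:
  Marsh: 1 of 1 neighbours ≥ 1, panics.
Round 4 — no new panics; cascade stops.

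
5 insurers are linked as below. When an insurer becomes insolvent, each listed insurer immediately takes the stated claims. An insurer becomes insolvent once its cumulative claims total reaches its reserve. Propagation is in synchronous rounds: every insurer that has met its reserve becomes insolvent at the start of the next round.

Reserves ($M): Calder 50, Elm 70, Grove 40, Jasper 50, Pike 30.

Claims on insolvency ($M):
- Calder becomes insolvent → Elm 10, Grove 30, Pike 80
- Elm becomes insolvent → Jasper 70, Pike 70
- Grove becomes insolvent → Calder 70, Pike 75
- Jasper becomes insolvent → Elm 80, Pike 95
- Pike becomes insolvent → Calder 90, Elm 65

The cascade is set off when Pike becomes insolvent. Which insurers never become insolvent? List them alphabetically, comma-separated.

Grove

Round 1 — Pike becomes insolvent (initial).
  Calder: +90 → 90 ≥ 50
  Elm: +65 → 65 < 70
Round 2 — Calder becomes insolvent.
  Elm: +10 → 75 ≥ 70
  Grove: +30 → 30 < 40
Round 3 — Elm becomes insolvent.
  Jasper: +70 → 70 ≥ 50
Round 4 — Jasper becomes insolvent.
No further insolvencies.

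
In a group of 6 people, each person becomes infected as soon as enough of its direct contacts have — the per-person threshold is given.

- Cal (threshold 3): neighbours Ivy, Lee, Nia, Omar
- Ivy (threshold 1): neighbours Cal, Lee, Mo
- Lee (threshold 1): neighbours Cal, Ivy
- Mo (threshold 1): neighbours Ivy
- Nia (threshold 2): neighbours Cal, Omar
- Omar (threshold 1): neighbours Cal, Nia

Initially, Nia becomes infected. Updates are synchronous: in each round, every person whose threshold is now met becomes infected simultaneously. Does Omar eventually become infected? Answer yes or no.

Round 1 — Nia becomes infected (initial).
Round 2 — checking thresholds:
  Cal: 1 of 4 neighbours < 3, not yet.
  Omar: 1 of 2 neighbours ≥ 1, becomes infected.
Round 3 — no new infections; cascade stops.

yes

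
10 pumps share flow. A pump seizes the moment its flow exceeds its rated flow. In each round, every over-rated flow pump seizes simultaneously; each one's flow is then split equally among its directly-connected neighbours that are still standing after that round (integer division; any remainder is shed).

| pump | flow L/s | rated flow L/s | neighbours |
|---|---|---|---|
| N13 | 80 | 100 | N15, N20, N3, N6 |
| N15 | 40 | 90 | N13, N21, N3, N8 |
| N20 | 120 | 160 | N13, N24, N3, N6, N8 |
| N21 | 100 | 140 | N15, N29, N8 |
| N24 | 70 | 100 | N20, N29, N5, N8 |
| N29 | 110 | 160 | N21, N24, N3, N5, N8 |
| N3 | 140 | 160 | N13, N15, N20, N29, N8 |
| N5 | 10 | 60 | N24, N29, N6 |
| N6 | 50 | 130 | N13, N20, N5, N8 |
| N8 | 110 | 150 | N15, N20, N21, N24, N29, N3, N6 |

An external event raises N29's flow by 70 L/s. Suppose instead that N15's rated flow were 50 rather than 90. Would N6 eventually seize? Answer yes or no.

With N15's rated flow at 50:
Round 1 — N29 at 180 > 160. N29 seizes.
  N29 sheds 180 L/s to N21, N24, N3, N5, N8: 36 each.
    N21: 100+36 = 136 ≤ 140
    N24: 70+36 = 106 > 100
    N3: 140+36 = 176 > 160
    N5: 10+36 = 46 ≤ 60
    N8: 110+36 = 146 ≤ 150
Round 2 — N24, N3 seize.
  N24 sheds 106 L/s to N20, N5, N8: 35 each (1 lost).
    N20: 120+35 = 155 ≤ 160
    N5: 46+35 = 81 > 60
    N8: 146+35 = 181 > 150
  N3 sheds 176 L/s to N13, N15, N20, N8: 44 each.
    N13: 80+44 = 124 > 100
    N15: 40+44 = 84 > 50
    N20: 155+44 = 199 > 160
    N8: 181+44 = 225 > 150
Round 3 — N13, N15, N20, N5, N8 seize.
  N13 sheds 124 L/s to N6: 124 each.
    N6: 50+124 = 174 > 130
  N15 sheds 84 L/s to N21: 84 each.
    N21: 136+84 = 220 > 140
  N20 sheds 199 L/s to N6: 199 each.
    N6: 174+199 = 373 > 130
  N5 sheds 81 L/s to N6: 81 each.
    N6: 373+81 = 454 > 130
  N8 sheds 225 L/s to N21, N6: 112 each (1 lost).
    N21: 220+112 = 332 > 140
    N6: 454+112 = 566 > 130
Round 4 — N21, N6 seize.
  N21 sheds 332 L/s: no online neighbours, lost.
  N6 sheds 566 L/s: no online neighbours, lost.
No further seizures.

yes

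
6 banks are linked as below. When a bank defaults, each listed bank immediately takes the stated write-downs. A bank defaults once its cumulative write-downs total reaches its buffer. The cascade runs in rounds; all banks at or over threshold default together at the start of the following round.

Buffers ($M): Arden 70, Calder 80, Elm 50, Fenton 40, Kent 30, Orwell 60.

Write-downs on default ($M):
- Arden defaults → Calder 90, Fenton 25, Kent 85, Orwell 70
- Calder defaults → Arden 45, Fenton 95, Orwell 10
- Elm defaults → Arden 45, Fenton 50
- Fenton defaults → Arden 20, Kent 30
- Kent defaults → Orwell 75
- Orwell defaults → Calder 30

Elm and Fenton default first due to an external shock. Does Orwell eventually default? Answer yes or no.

yes

Round 1 — Elm, Fenton default (initial).
  Arden: +45+20 → 65 < 70
  Kent: +30 → 30 ≥ 30
Round 2 — Kent defaults.
  Orwell: +75 → 75 ≥ 60
Round 3 — Orwell defaults.
  Calder: +30 → 30 < 80
No further defaults.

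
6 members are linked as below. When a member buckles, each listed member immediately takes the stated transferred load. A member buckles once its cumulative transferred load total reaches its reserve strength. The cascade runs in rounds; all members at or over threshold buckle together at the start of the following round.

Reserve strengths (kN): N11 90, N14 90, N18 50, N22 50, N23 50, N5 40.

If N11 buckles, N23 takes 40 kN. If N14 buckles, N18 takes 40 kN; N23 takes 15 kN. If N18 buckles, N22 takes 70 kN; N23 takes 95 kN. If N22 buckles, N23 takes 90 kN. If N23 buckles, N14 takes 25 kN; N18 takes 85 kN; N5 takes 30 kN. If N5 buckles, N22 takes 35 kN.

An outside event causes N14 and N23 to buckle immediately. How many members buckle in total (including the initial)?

Round 1 — N14, N23 buckle (initial).
  N18: +40+85 → 125 ≥ 50
  N5: +30 → 30 < 40
Round 2 — N18 buckles.
  N22: +70 → 70 ≥ 50
Round 3 — N22 buckles.
No further bucklings.

4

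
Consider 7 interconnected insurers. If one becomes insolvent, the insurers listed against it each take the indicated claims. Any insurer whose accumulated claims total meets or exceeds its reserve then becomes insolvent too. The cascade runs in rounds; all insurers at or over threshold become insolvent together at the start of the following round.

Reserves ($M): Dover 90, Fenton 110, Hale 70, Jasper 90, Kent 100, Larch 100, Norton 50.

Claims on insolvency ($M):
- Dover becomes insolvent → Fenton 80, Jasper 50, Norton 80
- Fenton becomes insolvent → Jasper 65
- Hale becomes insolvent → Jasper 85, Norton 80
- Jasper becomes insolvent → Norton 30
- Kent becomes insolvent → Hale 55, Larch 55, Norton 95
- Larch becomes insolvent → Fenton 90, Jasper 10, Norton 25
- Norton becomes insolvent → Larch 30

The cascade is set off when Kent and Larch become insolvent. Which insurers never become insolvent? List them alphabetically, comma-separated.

Round 1 — Kent, Larch become insolvent (initial).
  Fenton: +90 → 90 < 110
  Hale: +55 → 55 < 70
  Jasper: +10 → 10 < 90
  Norton: +95+25 → 120 ≥ 50
Round 2 — Norton becomes insolvent.
No further insolvencies.

Dover, Fenton, Hale, Jasper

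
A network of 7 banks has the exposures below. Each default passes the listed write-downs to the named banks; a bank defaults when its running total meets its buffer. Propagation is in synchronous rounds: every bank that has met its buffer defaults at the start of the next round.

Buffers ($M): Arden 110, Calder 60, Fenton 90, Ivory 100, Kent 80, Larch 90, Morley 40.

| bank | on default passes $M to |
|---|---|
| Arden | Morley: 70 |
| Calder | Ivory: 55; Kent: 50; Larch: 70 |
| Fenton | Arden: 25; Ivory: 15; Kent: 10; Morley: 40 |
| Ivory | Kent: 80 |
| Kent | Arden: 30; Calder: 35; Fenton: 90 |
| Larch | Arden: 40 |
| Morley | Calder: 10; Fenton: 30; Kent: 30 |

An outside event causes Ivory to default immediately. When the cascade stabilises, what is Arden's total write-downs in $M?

Round 1 — Ivory defaults (initial).
  Kent: +80 → 80 ≥ 80
Round 2 — Kent defaults.
  Arden: +30 → 30 < 110
  Calder: +35 → 35 < 60
  Fenton: +90 → 90 ≥ 90
Round 3 — Fenton defaults.
  Arden: +25 → 55 < 110
  Morley: +40 → 40 ≥ 40
Round 4 — Morley defaults.
  Calder: +10 → 45 < 60
No further defaults.

55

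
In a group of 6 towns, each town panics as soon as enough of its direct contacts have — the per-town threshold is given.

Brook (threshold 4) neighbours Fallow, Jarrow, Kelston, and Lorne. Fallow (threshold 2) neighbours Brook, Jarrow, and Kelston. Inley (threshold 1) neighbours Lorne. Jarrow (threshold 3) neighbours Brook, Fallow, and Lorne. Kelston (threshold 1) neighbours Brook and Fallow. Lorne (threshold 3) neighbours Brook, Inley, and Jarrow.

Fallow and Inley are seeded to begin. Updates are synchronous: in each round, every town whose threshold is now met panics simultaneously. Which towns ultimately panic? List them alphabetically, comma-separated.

Round 1 — Fallow, Inley panic (initial).
Round 2 — checking thresholds:
  Brook: 1 of 4 neighbours < 4, below threshold.
  Jarrow: 1 of 3 neighbours < 3, below threshold.
  Kelston: 1 of 2 neighbours ≥ 1, panics.
  Lorne: 1 of 3 neighbours < 3, below threshold.
Round 3 — no new panics; cascade stops.

Fallow, Inley, Kelston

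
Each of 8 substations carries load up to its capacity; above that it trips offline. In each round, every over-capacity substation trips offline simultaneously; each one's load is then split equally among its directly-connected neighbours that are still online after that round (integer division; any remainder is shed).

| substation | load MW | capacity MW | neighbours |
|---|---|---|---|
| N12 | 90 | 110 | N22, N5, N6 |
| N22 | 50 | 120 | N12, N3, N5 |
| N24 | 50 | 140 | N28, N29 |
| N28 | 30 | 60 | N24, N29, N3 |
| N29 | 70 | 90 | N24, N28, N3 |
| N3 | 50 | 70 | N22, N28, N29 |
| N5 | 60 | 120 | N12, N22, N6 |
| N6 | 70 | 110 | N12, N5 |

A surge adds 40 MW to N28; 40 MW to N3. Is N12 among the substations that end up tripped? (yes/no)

Round 1 — N28 at 70 > 60; N3 at 90 > 70. N28, N3 trip offline.
  N28 sheds 70 MW to N24, N29: 35 each.
    N24: 50+35 = 85 ≤ 140
    N29: 70+35 = 105 > 90
  N3 sheds 90 MW to N22, N29: 45 each.
    N22: 50+45 = 95 ≤ 120
    N29: 105+45 = 150 > 90
Round 2 — N29 trips offline.
  N29 sheds 150 MW to N24: 150 each.
    N24: 85+150 = 235 > 140
Round 3 — N24 trips offline.
  N24 sheds 235 MW: no online neighbours, lost.
No further trips.

no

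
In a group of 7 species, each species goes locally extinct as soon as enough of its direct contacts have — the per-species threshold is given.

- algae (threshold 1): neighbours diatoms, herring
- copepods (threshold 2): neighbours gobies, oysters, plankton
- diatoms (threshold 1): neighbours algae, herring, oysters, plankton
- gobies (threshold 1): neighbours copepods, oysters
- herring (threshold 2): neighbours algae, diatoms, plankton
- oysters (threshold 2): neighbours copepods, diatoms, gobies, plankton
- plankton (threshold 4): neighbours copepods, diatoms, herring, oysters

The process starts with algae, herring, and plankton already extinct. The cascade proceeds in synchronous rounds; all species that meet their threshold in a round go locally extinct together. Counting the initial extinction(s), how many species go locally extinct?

7

Round 1 — algae, herring, plankton go locally extinct (initial).
Round 2 — checking thresholds:
  copepods: 1 of 3 neighbours < 2, not yet.
  diatoms: 3 of 4 neighbours ≥ 1, goes locally extinct.
  oysters: 1 of 4 neighbours < 2, not yet.
Round 3 — checking thresholds:
  copepods: 1 of 3 neighbours < 2, not yet.
  oysters: 2 of 4 neighbours ≥ 2, goes locally extinct.
Round 4 — checking thresholds:
  copepods: 2 of 3 neighbours ≥ 2, goes locally extinct.
  gobies: 1 of 2 neighbours ≥ 1, goes locally extinct.
Round 5 — no new extinctions; cascade stops.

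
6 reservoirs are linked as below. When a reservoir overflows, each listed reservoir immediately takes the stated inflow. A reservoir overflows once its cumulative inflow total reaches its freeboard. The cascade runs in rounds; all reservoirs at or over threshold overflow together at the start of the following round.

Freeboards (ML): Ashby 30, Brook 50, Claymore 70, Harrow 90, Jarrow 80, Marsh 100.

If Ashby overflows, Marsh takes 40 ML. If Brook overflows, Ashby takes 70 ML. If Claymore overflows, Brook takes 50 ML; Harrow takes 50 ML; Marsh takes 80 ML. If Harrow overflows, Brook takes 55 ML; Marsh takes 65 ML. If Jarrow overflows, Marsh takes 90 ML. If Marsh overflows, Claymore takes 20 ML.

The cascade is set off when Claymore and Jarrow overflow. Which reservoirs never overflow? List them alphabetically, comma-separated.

Round 1 — Claymore, Jarrow overflow (initial).
  Brook: +50 → 50 ≥ 50
  Harrow: +50 → 50 < 90
  Marsh: +80+90 → 170 ≥ 100
Round 2 — Brook, Marsh overflow.
  Ashby: +70 → 70 ≥ 30
Round 3 — Ashby overflows.
No further overflows.

Harrow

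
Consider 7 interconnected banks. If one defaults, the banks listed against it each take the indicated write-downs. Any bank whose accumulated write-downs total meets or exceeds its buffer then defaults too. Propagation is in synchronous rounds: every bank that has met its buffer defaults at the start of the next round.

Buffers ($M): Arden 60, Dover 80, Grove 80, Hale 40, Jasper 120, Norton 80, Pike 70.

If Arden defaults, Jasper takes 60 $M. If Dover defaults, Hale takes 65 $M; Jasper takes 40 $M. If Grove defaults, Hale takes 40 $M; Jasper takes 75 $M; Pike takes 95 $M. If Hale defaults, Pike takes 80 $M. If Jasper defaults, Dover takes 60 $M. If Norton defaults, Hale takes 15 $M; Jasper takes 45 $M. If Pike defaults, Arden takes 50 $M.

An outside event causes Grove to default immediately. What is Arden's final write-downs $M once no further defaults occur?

50

Round 1 — Grove defaults (initial).
  Hale: +40 → 40 ≥ 40
  Jasper: +75 → 75 < 120
  Pike: +95 → 95 ≥ 70
Round 2 — Hale, Pike default.
  Arden: +50 → 50 < 60
No further defaults.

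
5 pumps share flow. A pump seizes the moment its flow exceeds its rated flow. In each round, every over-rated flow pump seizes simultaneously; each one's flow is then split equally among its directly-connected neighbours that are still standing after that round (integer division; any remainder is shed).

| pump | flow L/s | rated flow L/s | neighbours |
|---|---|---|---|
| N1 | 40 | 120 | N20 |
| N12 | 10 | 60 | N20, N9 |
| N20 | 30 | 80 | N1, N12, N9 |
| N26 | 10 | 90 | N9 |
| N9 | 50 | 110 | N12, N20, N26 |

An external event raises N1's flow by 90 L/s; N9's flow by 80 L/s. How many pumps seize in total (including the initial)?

4

Round 1 — N1 at 130 > 120; N9 at 130 > 110. N1, N9 seize.
  N1 sheds 130 L/s to N20: 130 each.
    N20: 30+130 = 160 > 80
  N9 sheds 130 L/s to N12, N20, N26: 43 each (1 lost).
    N12: 10+43 = 53 ≤ 60
    N20: 160+43 = 203 > 80
    N26: 10+43 = 53 ≤ 90
Round 2 — N20 seizes.
  N20 sheds 203 L/s to N12: 203 each.
    N12: 53+203 = 256 > 60
Round 3 — N12 seizes.
  N12 sheds 256 L/s: no online neighbours, lost.
No further seizures.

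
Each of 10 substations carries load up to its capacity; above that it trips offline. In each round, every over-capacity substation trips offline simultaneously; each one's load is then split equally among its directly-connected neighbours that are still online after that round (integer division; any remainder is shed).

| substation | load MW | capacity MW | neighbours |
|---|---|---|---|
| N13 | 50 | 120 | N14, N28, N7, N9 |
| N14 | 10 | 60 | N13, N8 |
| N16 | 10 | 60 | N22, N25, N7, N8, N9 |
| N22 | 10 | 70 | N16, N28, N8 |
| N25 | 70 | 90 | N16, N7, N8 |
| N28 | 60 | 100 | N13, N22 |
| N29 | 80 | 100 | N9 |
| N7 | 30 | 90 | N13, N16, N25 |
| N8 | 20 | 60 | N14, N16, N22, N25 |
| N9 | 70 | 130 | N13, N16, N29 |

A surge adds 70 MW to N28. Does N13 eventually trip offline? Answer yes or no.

Round 1 — N28 at 130 > 100. N28 trips offline.
  N28 sheds 130 MW to N13, N22: 65 each.
    N13: 50+65 = 115 ≤ 120
    N22: 10+65 = 75 > 70
Round 2 — N22 trips offline.
  N22 sheds 75 MW to N16, N8: 37 each (1 lost).
    N16: 10+37 = 47 ≤ 60
    N8: 20+37 = 57 ≤ 60
No further trips.

no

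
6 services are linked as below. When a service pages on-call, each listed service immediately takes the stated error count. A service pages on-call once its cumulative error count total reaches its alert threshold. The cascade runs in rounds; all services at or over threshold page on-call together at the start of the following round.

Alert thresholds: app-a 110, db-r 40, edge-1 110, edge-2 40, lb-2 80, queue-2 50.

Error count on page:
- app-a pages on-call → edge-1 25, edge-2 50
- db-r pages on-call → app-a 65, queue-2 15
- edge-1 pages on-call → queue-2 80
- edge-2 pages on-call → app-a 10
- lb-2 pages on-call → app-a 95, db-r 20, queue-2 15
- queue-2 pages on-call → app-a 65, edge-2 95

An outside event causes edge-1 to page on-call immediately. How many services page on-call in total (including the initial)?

3

Round 1 — edge-1 pages on-call (initial).
  queue-2: +80 → 80 ≥ 50
Round 2 — queue-2 pages on-call.
  app-a: +65 → 65 < 110
  edge-2: +95 → 95 ≥ 40
Round 3 — edge-2 pages on-call.
  app-a: +10 → 75 < 110
No further pages.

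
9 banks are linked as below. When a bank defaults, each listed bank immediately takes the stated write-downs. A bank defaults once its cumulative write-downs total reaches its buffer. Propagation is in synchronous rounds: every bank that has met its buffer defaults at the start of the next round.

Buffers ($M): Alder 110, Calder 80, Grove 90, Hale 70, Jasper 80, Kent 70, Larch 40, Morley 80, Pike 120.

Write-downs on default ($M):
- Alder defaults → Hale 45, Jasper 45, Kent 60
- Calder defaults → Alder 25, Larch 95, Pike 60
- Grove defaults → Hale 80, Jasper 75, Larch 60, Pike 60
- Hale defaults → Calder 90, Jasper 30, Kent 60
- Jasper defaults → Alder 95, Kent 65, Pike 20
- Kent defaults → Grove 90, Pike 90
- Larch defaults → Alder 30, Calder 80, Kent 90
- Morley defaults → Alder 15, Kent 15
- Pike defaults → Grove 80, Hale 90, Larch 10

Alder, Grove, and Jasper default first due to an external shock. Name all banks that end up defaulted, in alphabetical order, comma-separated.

Round 1 — Alder, Grove, Jasper default (initial).
  Hale: +45+80 → 125 ≥ 70
  Kent: +60+65 → 125 ≥ 70
  Larch: +60 → 60 ≥ 40
  Pike: +60+20 → 80 < 120
Round 2 — Hale, Kent, Larch default.
  Calder: +90+80 → 170 ≥ 80
  Pike: +90 → 170 ≥ 120
Round 3 — Calder, Pike default.
No further defaults.

Alder, Calder, Grove, Hale, Jasper, Kent, Larch, Pike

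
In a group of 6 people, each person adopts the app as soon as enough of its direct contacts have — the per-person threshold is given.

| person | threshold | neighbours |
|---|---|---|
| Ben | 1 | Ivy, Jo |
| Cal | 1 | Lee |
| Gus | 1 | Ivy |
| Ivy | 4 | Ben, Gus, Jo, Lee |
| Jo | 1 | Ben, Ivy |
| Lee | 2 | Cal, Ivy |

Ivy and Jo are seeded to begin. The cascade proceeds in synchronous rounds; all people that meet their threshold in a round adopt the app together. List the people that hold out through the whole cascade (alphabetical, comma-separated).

Cal, Lee

Round 1 — Ivy, Jo adopt the app (initial).
Round 2 — checking thresholds:
  Ben: 2 of 2 neighbours ≥ 1, adopts the app.
  Gus: 1 of 1 neighbours ≥ 1, adopts the app.
  Lee: 1 of 2 neighbours < 2, below threshold.
Round 3 — no new adoptions; cascade stops.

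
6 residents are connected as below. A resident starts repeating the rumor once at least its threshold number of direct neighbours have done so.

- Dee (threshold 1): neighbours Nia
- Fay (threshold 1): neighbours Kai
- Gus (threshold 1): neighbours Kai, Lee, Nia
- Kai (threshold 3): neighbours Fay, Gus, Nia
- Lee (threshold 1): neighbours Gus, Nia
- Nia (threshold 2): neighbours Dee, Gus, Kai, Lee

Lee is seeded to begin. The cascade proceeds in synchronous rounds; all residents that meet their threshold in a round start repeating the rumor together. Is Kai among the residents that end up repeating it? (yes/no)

no

Round 1 — Lee starts repeating the rumor (initial).
Round 2 — checking thresholds:
  Gus: 1 of 3 neighbours ≥ 1, starts repeating the rumor.
  Nia: 1 of 4 neighbours < 2, below threshold.
Round 3 — checking thresholds:
  Kai: 1 of 3 neighbours < 3, below threshold.
  Nia: 2 of 4 neighbours ≥ 2, starts repeating the rumor.
Round 4 — checking thresholds:
  Dee: 1 of 1 neighbours ≥ 1, starts repeating the rumor.
  Kai: 2 of 3 neighbours < 3, below threshold.
Round 5 — no new spreads; cascade stops.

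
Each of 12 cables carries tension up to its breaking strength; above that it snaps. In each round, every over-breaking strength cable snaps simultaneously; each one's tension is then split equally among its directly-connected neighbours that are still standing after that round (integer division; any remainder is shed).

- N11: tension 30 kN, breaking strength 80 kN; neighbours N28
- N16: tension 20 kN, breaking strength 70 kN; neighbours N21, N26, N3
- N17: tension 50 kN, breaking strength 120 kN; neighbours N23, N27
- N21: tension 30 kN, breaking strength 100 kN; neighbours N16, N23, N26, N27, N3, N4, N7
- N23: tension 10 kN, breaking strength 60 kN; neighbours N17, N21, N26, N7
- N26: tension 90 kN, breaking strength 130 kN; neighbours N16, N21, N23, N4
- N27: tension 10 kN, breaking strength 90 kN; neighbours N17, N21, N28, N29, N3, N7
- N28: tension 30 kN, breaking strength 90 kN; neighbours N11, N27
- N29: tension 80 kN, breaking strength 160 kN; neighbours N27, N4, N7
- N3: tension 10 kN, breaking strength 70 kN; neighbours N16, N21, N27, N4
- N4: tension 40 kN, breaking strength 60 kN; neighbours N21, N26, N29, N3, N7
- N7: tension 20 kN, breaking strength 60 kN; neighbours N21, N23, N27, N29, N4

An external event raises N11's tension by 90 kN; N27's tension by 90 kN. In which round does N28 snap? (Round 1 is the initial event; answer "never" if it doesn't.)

Round 1 — N11 at 120 > 80; N27 at 100 > 90. N11, N27 snap.
  N11 sheds 120 kN to N28: 120 each.
    N28: 30+120 = 150 > 90
  N27 sheds 100 kN to N17, N21, N28, N29, N3, N7: 16 each (4 lost).
    N17: 50+16 = 66 ≤ 120
    N21: 30+16 = 46 ≤ 100
    N28: 150+16 = 166 > 90
    N29: 80+16 = 96 ≤ 160
    N3: 10+16 = 26 ≤ 70
    N7: 20+16 = 36 ≤ 60
Round 2 — N28 snaps.
  N28 sheds 166 kN: no online neighbours, lost.
No further breaks.

2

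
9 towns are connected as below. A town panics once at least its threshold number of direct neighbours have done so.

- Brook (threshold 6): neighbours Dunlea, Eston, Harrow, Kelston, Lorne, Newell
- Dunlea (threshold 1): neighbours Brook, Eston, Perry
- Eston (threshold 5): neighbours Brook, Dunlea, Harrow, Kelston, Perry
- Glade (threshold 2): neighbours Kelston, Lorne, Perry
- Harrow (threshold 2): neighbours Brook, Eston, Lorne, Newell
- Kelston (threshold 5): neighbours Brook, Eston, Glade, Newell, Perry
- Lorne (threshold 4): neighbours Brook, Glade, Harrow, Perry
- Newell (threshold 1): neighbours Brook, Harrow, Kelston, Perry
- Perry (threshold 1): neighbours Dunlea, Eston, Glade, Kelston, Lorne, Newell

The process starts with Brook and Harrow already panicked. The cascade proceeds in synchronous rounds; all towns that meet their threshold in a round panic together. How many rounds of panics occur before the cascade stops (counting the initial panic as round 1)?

3

Round 1 — Brook, Harrow panic (initial).
Round 2 — checking thresholds:
  Dunlea: 1 of 3 neighbours ≥ 1, panics.
  Eston: 2 of 5 neighbours < 5, below threshold.
  Kelston: 1 of 5 neighbours < 5, below threshold.
  Lorne: 2 of 4 neighbours < 4, below threshold.
  Newell: 2 of 4 neighbours ≥ 1, panics.
Round 3 — checking thresholds:
  Eston: 3 of 5 neighbours < 5, below threshold.
  Kelston: 2 of 5 neighbours < 5, below threshold.
  Lorne: 2 of 4 neighbours < 4, below threshold.
  Perry: 2 of 6 neighbours ≥ 1, panics.
Round 4 — no new panics; cascade stops.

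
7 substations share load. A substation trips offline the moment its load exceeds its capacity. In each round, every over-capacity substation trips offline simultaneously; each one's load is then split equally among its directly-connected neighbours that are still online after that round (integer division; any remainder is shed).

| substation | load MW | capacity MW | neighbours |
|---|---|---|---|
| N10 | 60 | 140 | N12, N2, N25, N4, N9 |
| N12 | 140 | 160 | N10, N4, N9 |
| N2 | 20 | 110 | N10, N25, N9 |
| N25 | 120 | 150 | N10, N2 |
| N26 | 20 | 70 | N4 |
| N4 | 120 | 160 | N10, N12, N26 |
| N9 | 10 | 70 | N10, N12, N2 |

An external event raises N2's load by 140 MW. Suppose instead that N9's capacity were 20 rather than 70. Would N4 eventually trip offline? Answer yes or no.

With N9's capacity at 20:
Round 1 — N2 at 160 > 110. N2 trips offline.
  N2 sheds 160 MW to N10, N25, N9: 53 each (1 lost).
    N10: 60+53 = 113 ≤ 140
    N25: 120+53 = 173 > 150
    N9: 10+53 = 63 > 20
Round 2 — N25, N9 trip offline.
  N25 sheds 173 MW to N10: 173 each.
    N10: 113+173 = 286 > 140
  N9 sheds 63 MW to N10, N12: 31 each (1 lost).
    N10: 286+31 = 317 > 140
    N12: 140+31 = 171 > 160
Round 3 — N10, N12 trip offline.
  N10 sheds 317 MW to N4: 317 each.
    N4: 120+317 = 437 > 160
  N12 sheds 171 MW to N4: 171 each.
    N4: 437+171 = 608 > 160
Round 4 — N4 trips offline.
  N4 sheds 608 MW to N26: 608 each.
    N26: 20+608 = 628 > 70
Round 5 — N26 trips offline.
  N26 sheds 628 MW: no online neighbours, lost.
No further trips.

yes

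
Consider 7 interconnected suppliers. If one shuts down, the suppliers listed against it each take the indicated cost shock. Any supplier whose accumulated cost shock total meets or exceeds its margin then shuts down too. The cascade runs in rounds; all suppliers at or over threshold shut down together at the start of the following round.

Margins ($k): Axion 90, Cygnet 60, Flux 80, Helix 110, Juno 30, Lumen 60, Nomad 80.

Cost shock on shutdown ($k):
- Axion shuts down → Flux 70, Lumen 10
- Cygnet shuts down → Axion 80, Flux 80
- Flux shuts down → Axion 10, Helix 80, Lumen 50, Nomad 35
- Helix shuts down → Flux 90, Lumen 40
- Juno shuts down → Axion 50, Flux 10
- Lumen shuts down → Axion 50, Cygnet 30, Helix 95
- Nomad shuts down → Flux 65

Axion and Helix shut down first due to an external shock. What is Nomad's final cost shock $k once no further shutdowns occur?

Round 1 — Axion, Helix shut down (initial).
  Flux: +70+90 → 160 ≥ 80
  Lumen: +10+40 → 50 < 60
Round 2 — Flux shuts down.
  Lumen: +50 → 100 ≥ 60
  Nomad: +35 → 35 < 80
Round 3 — Lumen shuts down.
  Cygnet: +30 → 30 < 60
No further shutdowns.

35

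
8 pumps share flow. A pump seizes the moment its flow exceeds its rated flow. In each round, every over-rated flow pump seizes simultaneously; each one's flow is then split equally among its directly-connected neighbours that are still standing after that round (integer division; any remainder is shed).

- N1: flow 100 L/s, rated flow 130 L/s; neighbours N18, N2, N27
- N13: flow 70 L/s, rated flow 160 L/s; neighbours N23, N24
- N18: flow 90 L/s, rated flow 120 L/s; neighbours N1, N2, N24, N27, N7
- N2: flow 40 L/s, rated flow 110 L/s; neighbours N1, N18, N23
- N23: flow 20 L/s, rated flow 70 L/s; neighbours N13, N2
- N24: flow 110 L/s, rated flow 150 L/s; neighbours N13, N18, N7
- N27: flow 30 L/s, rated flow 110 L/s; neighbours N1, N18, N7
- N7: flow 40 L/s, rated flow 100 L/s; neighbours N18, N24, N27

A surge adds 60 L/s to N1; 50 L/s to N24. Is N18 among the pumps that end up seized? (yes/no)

yes

Round 1 — N1 at 160 > 130; N24 at 160 > 150. N1, N24 seize.
  N1 sheds 160 L/s to N18, N2, N27: 53 each (1 lost).
    N18: 90+53 = 143 > 120
    N2: 40+53 = 93 ≤ 110
    N27: 30+53 = 83 ≤ 110
  N24 sheds 160 L/s to N13, N18, N7: 53 each (1 lost).
    N13: 70+53 = 123 ≤ 160
    N18: 143+53 = 196 > 120
    N7: 40+53 = 93 ≤ 100
Round 2 — N18 seizes.
  N18 sheds 196 L/s to N2, N27, N7: 65 each (1 lost).
    N2: 93+65 = 158 > 110
    N27: 83+65 = 148 > 110
    N7: 93+65 = 158 > 100
Round 3 — N2, N27, N7 seize.
  N2 sheds 158 L/s to N23: 158 each.
    N23: 20+158 = 178 > 70
  N27 sheds 148 L/s: no online neighbours, lost.
  N7 sheds 158 L/s: no online neighbours, lost.
Round 4 — N23 seizes.
  N23 sheds 178 L/s to N13: 178 each.
    N13: 123+178 = 301 > 160
Round 5 — N13 seizes.
  N13 sheds 301 L/s: no online neighbours, lost.
No further seizures.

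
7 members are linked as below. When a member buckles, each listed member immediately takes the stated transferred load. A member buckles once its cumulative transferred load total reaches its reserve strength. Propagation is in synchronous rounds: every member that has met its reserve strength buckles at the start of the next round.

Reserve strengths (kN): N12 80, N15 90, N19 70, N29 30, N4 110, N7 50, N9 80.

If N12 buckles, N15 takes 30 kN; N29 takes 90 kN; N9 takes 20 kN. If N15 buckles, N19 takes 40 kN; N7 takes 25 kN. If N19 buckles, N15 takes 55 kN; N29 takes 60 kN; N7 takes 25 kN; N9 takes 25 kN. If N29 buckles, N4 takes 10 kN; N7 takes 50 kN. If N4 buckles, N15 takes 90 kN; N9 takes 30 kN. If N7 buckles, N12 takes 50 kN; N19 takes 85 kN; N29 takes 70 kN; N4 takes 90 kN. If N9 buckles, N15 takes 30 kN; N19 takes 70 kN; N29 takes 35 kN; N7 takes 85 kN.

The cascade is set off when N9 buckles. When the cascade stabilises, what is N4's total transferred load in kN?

Round 1 — N9 buckles (initial).
  N15: +30 → 30 < 90
  N19: +70 → 70 ≥ 70
  N29: +35 → 35 ≥ 30
  N7: +85 → 85 ≥ 50
Round 2 — N19, N29, N7 buckle.
  N12: +50 → 50 < 80
  N15: +55 → 85 < 90
  N4: +10+90 → 100 < 110
No further bucklings.

100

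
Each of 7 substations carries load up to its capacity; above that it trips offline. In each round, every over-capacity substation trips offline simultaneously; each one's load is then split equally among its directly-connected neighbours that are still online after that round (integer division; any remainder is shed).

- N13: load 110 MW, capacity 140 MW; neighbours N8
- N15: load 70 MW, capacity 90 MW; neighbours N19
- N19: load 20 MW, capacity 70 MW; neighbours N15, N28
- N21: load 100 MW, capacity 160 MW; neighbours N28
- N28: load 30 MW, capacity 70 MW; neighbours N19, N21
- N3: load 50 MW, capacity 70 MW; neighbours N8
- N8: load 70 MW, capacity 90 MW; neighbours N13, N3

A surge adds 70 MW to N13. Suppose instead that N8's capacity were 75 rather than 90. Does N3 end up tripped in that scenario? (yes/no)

yes

With N8's capacity at 75:
Round 1 — N13 at 180 > 140. N13 trips offline.
  N13 sheds 180 MW to N8: 180 each.
    N8: 70+180 = 250 > 75
Round 2 — N8 trips offline.
  N8 sheds 250 MW to N3: 250 each.
    N3: 50+250 = 300 > 70
Round 3 — N3 trips offline.
  N3 sheds 300 MW: no online neighbours, lost.
No further trips.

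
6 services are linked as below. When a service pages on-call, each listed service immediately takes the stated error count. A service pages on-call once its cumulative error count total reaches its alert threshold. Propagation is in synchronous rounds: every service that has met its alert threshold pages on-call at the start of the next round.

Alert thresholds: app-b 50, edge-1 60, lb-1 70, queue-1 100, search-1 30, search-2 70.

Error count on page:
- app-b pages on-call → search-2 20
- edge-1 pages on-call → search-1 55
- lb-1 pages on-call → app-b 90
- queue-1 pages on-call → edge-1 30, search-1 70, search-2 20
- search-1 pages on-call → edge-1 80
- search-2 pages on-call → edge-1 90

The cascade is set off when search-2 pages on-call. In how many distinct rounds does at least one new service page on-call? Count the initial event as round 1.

3

Round 1 — search-2 pages on-call (initial).
  edge-1: +90 → 90 ≥ 60
Round 2 — edge-1 pages on-call.
  search-1: +55 → 55 ≥ 30
Round 3 — search-1 pages on-call.
No further pages.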